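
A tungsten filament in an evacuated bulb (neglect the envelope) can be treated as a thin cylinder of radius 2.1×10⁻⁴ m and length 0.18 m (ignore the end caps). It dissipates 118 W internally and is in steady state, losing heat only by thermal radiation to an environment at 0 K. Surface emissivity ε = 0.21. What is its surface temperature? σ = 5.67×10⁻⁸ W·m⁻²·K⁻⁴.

Steady state: internal power = radiated power, P = εσA T⁴.
Radiating area A = 2πrL = 2.375×10⁻⁴ m².
T⁴ = P/(εσA) = 118/(0.21·5.67×10⁻⁸·2.375×10⁻⁴) = 4.173×10¹³ K⁴.
T = (4.173×10¹³)^(1/4).

T ≈ 2540 K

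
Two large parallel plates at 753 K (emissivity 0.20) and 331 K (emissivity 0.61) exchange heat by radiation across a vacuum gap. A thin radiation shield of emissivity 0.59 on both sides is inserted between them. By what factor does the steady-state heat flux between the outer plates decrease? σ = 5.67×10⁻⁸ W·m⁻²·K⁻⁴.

Without shield: q₀ = σΔ(T⁴)/(1/ε₁+1/ε₂−1) with denominator 5.639.
With shield the two gaps are in series; the resistances add: (1/ε₁+1/ε_s−1)+(1/ε_s+1/ε₂−1) = 5.695+2.334 = 8.029.
Heat-flux ratio q₀/q = 8.029/5.639.

factor ≈ 1.42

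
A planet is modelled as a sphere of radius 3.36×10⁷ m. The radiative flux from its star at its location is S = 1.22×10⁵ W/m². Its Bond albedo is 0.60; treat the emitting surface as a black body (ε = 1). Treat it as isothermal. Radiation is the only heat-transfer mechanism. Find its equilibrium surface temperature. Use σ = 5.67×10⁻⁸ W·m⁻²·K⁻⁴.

T ≈ 681 K

At equilibrium, absorbed power = emitted power.
Absorbing cross-section = πr² = 3.547×10¹⁵ m²; emitting surface = 4πr² = 1.419×10¹⁶ m² (ratio 4).
(1−a)S·A_cross = εσ·A_surf·T⁴  ⇒  T⁴ = (1−a)S/(4σ).
T⁴ = 0.400·1.22×10⁵/(4·5.67×10⁻⁸) = 2.152×10¹¹ K⁴.
T = (2.152×10¹¹)^(1/4).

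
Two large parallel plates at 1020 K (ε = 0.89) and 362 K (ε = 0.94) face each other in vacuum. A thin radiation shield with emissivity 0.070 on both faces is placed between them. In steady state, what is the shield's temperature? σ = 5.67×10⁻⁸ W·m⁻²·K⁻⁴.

T_s ≈ 861 K

In steady state the net flux on the hot side equals that on the cold side.
σ(T₁⁴−T_s⁴)/D₁ = σ(T_s⁴−T₂⁴)/D₂, with D₁ = 1/ε₁+1/ε_s−1 = 14.41, D₂ = 1/ε_s+1/ε₂−1 = 14.35.
Solve for T_s⁴: T_s⁴ = (D₂·T₁⁴ + D₁·T₂⁴)/(D₁+D₂) = 5.487×10¹¹ K⁴.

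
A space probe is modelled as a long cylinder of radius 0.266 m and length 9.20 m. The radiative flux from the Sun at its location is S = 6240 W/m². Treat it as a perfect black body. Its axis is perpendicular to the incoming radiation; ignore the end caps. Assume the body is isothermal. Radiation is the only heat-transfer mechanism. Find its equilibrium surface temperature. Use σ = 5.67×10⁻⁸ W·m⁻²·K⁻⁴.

At equilibrium, absorbed power = emitted power.
Absorbing cross-section = 2rL = 4.894 m²; emitting surface = 2πrL = 15.38 m² (ratio π).
S·A_cross = εσ·A_surf·T⁴  ⇒  T⁴ = S/(πσ).
T⁴ = 1.00·6240/(π·5.67×10⁻⁸) = 3.503×10¹⁰ K⁴.
T = (3.503×10¹⁰)^(1/4).

T ≈ 433 K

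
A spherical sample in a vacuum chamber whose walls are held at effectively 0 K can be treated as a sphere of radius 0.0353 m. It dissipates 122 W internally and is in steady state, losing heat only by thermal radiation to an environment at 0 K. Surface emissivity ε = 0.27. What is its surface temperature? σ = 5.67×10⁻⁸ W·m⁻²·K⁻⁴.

T ≈ 845 K

Steady state: internal power = radiated power, P = εσA T⁴.
Radiating area A = 4πr² = 0.01566 m².
T⁴ = P/(εσA) = 122/(0.27·5.67×10⁻⁸·0.01566) = 5.089×10¹¹ K⁴.
T = (5.089×10¹¹)^(1/4).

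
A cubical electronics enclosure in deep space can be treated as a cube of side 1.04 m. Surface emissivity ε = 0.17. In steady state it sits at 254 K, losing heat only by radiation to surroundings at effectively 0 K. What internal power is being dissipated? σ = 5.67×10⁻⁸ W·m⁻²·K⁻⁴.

Steady state: P = εσA T⁴.
A = 6L² = 6.490 m²; T⁴ = (254)⁴ = 4.162×10⁹ K⁴.
P = 0.17 × 5.67×10⁻⁸ × 6.490 × 4.162×10⁹.

P ≈ 260 W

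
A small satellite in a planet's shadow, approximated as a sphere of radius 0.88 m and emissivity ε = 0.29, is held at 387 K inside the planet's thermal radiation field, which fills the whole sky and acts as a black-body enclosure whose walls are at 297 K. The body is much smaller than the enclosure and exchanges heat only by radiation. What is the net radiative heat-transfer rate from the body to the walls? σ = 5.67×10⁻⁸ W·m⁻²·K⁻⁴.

For a small grey body in a large enclosure: P_net = εσA(T_body⁴ − T_wall⁴).
A = 4πr² = 9.731 m²; T_body⁴ − T_wall⁴ = 2.243×10¹⁰ − 7.781×10⁹ = 1.465×10¹⁰ K⁴.
|P_net| = 0.29·5.67×10⁻⁸·9.731·1.465×10¹⁰.

P_net ≈ 2340 W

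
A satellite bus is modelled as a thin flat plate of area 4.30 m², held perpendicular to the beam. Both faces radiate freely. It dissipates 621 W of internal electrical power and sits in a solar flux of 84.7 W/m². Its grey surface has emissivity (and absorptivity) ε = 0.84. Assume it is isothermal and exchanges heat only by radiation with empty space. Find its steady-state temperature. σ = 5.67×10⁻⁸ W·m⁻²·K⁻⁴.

At steady state, absorbed solar power + internal power = radiated power.
Absorbed: α·S·A_cross = 0.84·84.7·4.300 = 305.9 W (cross-section A).
Total input = 305.9 + 621 = 926.9 W.
Radiated: εσ·A_surf·T⁴ with A_surf = 2A = 8.600 m².
T⁴ = 926.9/(0.84·5.67×10⁻⁸·8.600) = 2.263×10⁹ K⁴.

T ≈ 218 K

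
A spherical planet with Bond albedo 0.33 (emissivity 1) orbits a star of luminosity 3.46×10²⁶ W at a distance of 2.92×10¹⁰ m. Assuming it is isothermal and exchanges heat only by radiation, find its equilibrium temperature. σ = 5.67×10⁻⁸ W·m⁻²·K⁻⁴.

First find the stellar flux at distance d: S = L/(4πd²) = 3.46×10²⁶/(4π·(2.92×10¹⁰)²) = 32290 W/m².
For an isothermal sphere, absorbed (1−a)S·πr² = emitted σ·4πr²·T⁴, so T⁴ = (1−a)S/(4σ).
T⁴ = 0.670·32290/(4·5.67×10⁻⁸) = 9.540×10¹⁰ K⁴.

T ≈ 556 K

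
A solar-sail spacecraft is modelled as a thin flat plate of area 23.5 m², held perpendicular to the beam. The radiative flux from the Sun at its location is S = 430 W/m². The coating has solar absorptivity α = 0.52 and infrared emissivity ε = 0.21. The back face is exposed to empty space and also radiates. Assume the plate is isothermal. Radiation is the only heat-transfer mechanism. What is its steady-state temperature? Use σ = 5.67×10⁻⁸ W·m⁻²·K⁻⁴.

T ≈ 311 K

At equilibrium, absorbed power = emitted power.
Absorbing cross-section = A = 23.50 m²; emitting surface = 2A = 47.00 m² (ratio 2).
αS·A_cross = εσ·A_surf·T⁴  ⇒  T⁴ = αS/(ε·2σ).
T⁴ = 0.520·430/(0.21·2·5.67×10⁻⁸) = 9.389×10⁹ K⁴.
T = (9.389×10⁹)^(1/4).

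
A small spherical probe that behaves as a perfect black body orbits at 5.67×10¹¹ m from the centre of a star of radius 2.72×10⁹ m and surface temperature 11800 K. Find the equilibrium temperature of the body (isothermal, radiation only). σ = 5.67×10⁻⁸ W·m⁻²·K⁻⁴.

T ≈ 578 K

The star's surface emits σT_*⁴; at distance d the flux is S = σT_*⁴(R_*/d)².
S = 5.67×10⁻⁸·(11800)⁴·(2.72×10⁹/5.67×10¹¹)² = 25300 W/m².
For an isothermal sphere T⁴ = (1−a)S/(4σ) = 1.115×10¹¹ K⁴.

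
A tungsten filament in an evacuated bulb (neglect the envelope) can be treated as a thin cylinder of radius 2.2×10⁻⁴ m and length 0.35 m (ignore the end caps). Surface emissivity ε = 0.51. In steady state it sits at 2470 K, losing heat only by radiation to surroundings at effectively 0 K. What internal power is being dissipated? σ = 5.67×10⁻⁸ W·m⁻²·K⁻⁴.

P ≈ 521 W

Steady state: P = εσA T⁴.
A = 2πrL = 4.838×10⁻⁴ m²; T⁴ = (2470)⁴ = 3.722×10¹³ K⁴.
P = 0.51 × 5.67×10⁻⁸ × 4.838×10⁻⁴ × 3.722×10¹³.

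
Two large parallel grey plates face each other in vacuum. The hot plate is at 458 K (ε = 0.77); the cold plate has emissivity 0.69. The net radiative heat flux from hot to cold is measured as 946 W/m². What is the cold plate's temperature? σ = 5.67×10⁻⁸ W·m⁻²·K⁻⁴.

T₂ ≈ 349 K

q = σ(T₁⁴ − T₂⁴)/(1/ε₁ + 1/ε₂ − 1); denominator = 1.748.
T₂⁴ = T₁⁴ − q·(1/ε₁+1/ε₂−1)/σ = 4.400×10¹⁰ − 946·1.748/5.67×10⁻⁸
    = 1.484×10¹⁰ K⁴.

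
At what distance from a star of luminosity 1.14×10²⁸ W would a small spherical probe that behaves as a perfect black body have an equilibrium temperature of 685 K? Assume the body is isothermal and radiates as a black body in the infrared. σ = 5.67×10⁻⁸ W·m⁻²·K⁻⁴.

For an isothermal black-emitting sphere, (1−a)S·πr² = σ·4πr²·T⁴ ⇒ S = 4σT⁴/(1−a).
S = 4·5.67×10⁻⁸·(685)⁴/1.00 = 49940 W/m².
Flux falls as S = L/(4πd²), so d = √(L/(4πS)) = √(1.14×10²⁸/(4π·49940)).

d ≈ 1.35×10¹¹ m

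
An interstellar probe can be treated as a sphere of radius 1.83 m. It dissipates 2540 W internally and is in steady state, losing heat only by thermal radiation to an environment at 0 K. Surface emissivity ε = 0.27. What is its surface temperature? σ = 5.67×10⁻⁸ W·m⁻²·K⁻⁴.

T ≈ 251 K

Steady state: internal power = radiated power, P = εσA T⁴.
Radiating area A = 4πr² = 42.08 m².
T⁴ = P/(εσA) = 2540/(0.27·5.67×10⁻⁸·42.08) = 3.943×10⁹ K⁴.
T = (3.943×10⁹)^(1/4).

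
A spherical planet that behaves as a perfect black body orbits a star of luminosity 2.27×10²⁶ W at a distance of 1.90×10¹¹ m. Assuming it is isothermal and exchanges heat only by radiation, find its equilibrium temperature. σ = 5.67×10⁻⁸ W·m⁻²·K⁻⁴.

T ≈ 217 K

First find the stellar flux at distance d: S = L/(4πd²) = 2.27×10²⁶/(4π·(1.90×10¹¹)²) = 500.4 W/m².
For an isothermal sphere, absorbed (1−a)S·πr² = emitted σ·4πr²·T⁴, so T⁴ = (1−a)S/(4σ).
T⁴ = 1.00·500.4/(4·5.67×10⁻⁸) = 2.206×10⁹ K⁴.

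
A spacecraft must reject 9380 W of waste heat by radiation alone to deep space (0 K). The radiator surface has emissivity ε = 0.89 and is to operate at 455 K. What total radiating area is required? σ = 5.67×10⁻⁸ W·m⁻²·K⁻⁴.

A ≈ 4.34 m²

P = εσA T⁴ ⇒ A = P/(εσT⁴).
T⁴ = 4.286×10¹⁰ K⁴.
A = 9380/(0.89 × 5.67×10⁻⁸ × 4.286×10¹⁰).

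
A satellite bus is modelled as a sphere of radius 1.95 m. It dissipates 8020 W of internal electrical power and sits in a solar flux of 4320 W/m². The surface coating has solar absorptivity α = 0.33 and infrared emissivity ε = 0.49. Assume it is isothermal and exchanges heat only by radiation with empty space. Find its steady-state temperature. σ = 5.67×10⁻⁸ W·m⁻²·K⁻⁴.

T ≈ 371 K

At steady state, absorbed solar power + internal power = radiated power.
Absorbed: α·S·A_cross = 0.33·4320·11.95 = 17030 W (cross-section πr²).
Total input = 17030 + 8020 = 25050 W.
Radiated: εσ·A_surf·T⁴ with A_surf = 4πr² = 47.78 m².
T⁴ = 25050/(0.49·5.67×10⁻⁸·47.78) = 1.887×10¹⁰ K⁴.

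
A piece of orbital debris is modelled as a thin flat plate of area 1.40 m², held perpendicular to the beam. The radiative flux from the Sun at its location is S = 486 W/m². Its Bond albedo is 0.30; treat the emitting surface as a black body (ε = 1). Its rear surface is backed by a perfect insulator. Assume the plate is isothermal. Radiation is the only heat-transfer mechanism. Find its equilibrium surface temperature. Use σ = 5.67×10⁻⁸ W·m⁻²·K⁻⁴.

T ≈ 278 K

At equilibrium, absorbed power = emitted power.
Absorbing cross-section = A = 1.400 m²; emitting surface = A = 1.400 m² (ratio 1).
(1−a)S·A_cross = εσ·A_surf·T⁴  ⇒  T⁴ = (1−a)S/(1σ).
T⁴ = 0.700·486/(1·5.67×10⁻⁸) = 6.000×10⁹ K⁴.
T = (6.000×10⁹)^(1/4).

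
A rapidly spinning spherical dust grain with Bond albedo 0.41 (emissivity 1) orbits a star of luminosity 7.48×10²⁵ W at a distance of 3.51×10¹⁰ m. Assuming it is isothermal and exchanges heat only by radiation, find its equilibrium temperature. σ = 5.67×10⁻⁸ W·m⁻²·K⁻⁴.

First find the stellar flux at distance d: S = L/(4πd²) = 7.48×10²⁵/(4π·(3.51×10¹⁰)²) = 4831 W/m².
For an isothermal sphere, absorbed (1−a)S·πr² = emitted σ·4πr²·T⁴, so T⁴ = (1−a)S/(4σ).
T⁴ = 0.590·4831/(4·5.67×10⁻⁸) = 1.257×10¹⁰ K⁴.

T ≈ 335 K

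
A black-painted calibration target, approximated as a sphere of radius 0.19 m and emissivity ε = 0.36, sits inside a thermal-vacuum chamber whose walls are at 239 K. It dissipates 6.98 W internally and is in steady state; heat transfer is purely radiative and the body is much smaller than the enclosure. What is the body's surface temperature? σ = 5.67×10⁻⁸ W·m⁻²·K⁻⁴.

For a small grey body in a large enclosure, net radiated power = εσA(T⁴ − T_w⁴).
Steady state: P = εσA(T⁴ − T_w⁴) with A = 4πr² = 0.4536 m².
T⁴ = P/(εσA) + T_w⁴ = 6.98/(0.36·5.67×10⁻⁸·0.4536) + (239)⁴
    = 7.538×10⁸ + 3.263×10⁹ = 4.017×10⁹ K⁴.

T ≈ 252 K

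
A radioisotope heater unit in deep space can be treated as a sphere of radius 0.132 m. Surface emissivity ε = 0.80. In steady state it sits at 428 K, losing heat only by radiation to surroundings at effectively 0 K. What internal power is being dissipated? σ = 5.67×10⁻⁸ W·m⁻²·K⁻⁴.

Steady state: P = εσA T⁴.
A = 4πr² = 0.2190 m²; T⁴ = (428)⁴ = 3.356×10¹⁰ K⁴.
P = 0.80 × 5.67×10⁻⁸ × 0.2190 × 3.356×10¹⁰.

P ≈ 333 W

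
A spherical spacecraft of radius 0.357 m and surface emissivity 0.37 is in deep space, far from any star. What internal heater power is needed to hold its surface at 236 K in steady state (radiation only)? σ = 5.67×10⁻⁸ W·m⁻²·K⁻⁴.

P = εσ·4πr²·T⁴.
4πr² = 1.602 m²; T⁴ = 3.102×10⁹ K⁴.
P = 0.37·5.67×10⁻⁸·1.602·3.102×10⁹.

P ≈ 104 W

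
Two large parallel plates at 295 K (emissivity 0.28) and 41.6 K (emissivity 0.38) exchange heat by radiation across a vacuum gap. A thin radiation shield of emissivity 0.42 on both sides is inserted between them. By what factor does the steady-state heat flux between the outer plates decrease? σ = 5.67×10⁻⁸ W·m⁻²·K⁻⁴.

factor ≈ 1.72

Without shield: q₀ = σΔ(T⁴)/(1/ε₁+1/ε₂−1) with denominator 5.203.
With shield the two gaps are in series; the resistances add: (1/ε₁+1/ε_s−1)+(1/ε_s+1/ε₂−1) = 4.952+4.013 = 8.965.
Heat-flux ratio q₀/q = 8.965/5.203.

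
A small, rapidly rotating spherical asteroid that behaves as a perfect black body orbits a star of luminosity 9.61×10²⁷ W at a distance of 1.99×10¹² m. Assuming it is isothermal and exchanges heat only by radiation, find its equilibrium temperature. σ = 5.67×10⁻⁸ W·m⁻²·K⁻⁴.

First find the stellar flux at distance d: S = L/(4πd²) = 9.61×10²⁷/(4π·(1.99×10¹²)²) = 193.1 W/m².
For an isothermal sphere, absorbed (1−a)S·πr² = emitted σ·4πr²·T⁴, so T⁴ = (1−a)S/(4σ).
T⁴ = 1.00·193.1/(4·5.67×10⁻⁸) = 8.515×10⁸ K⁴.

T ≈ 171 K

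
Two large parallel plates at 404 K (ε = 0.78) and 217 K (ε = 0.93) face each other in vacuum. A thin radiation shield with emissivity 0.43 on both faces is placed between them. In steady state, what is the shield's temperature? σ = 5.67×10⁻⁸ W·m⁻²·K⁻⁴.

T_s ≈ 344 K

In steady state the net flux on the hot side equals that on the cold side.
σ(T₁⁴−T_s⁴)/D₁ = σ(T_s⁴−T₂⁴)/D₂, with D₁ = 1/ε₁+1/ε_s−1 = 2.608, D₂ = 1/ε_s+1/ε₂−1 = 2.401.
Solve for T_s⁴: T_s⁴ = (D₂·T₁⁴ + D₁·T₂⁴)/(D₁+D₂) = 1.392×10¹⁰ K⁴.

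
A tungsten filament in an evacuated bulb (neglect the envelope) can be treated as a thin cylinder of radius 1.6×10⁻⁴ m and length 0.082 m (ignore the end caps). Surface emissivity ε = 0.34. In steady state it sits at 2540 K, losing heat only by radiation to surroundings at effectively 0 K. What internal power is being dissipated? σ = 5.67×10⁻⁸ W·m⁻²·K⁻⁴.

P ≈ 66.1 W

Steady state: P = εσA T⁴.
A = 2πrL = 8.244×10⁻⁵ m²; T⁴ = (2540)⁴ = 4.162×10¹³ K⁴.
P = 0.34 × 5.67×10⁻⁸ × 8.244×10⁻⁵ × 4.162×10¹³.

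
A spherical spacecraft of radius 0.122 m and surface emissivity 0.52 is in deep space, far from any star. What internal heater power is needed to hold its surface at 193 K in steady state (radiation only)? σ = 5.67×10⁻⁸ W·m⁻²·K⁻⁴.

P ≈ 7.65 W

P = εσ·4πr²·T⁴.
4πr² = 0.1870 m²; T⁴ = 1.387×10⁹ K⁴.
P = 0.52·5.67×10⁻⁸·0.1870·1.387×10⁹.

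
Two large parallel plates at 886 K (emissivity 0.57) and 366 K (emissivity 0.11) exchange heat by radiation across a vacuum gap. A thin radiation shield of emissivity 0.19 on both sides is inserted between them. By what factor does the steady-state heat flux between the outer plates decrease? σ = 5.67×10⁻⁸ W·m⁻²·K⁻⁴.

factor ≈ 1.97

Without shield: q₀ = σΔ(T⁴)/(1/ε₁+1/ε₂−1) with denominator 9.845.
With shield the two gaps are in series; the resistances add: (1/ε₁+1/ε_s−1)+(1/ε_s+1/ε₂−1) = 6.018+13.35 = 19.37.
Heat-flux ratio q₀/q = 19.37/9.845.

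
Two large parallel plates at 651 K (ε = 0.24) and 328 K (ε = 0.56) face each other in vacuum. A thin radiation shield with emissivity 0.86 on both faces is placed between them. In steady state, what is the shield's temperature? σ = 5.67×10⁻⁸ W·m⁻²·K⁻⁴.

In steady state the net flux on the hot side equals that on the cold side.
σ(T₁⁴−T_s⁴)/D₁ = σ(T_s⁴−T₂⁴)/D₂, with D₁ = 1/ε₁+1/ε_s−1 = 4.329, D₂ = 1/ε_s+1/ε₂−1 = 1.949.
Solve for T_s⁴: T_s⁴ = (D₂·T₁⁴ + D₁·T₂⁴)/(D₁+D₂) = 6.373×10¹⁰ K⁴.

T_s ≈ 502 K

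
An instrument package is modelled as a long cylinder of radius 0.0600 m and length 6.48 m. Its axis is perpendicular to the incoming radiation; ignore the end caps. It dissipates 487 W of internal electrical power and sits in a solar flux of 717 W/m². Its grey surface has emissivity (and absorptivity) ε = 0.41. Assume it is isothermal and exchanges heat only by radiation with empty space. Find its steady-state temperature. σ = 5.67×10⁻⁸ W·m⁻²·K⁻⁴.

T ≈ 335 K

At steady state, absorbed solar power + internal power = radiated power.
Absorbed: α·S·A_cross = 0.41·717·0.7776 = 228.6 W (cross-section 2rL).
Total input = 228.6 + 487 = 715.6 W.
Radiated: εσ·A_surf·T⁴ with A_surf = 2πrL = 2.443 m².
T⁴ = 715.6/(0.41·5.67×10⁻⁸·2.443) = 1.260×10¹⁰ K⁴.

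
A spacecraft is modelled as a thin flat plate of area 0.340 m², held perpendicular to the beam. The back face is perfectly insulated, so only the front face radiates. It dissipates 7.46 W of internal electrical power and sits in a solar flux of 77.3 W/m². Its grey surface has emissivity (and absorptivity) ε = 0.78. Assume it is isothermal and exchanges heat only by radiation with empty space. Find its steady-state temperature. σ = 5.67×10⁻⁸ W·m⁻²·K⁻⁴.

At steady state, absorbed solar power + internal power = radiated power.
Absorbed: α·S·A_cross = 0.78·77.3·0.3400 = 20.50 W (cross-section A).
Total input = 20.50 + 7.46 = 27.96 W.
Radiated: εσ·A_surf·T⁴ with A_surf = A = 0.3400 m².
T⁴ = 27.96/(0.78·5.67×10⁻⁸·0.3400) = 1.859×10⁹ K⁴.

T ≈ 208 K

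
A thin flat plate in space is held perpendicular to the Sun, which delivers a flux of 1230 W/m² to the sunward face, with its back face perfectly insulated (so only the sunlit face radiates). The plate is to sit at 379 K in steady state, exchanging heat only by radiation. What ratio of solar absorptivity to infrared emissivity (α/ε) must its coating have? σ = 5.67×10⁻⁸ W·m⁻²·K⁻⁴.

Balance: αS·A = εσ·1A·T⁴ ⇒ α/ε = σT⁴/S.
α/ε = 5.67×10⁻⁸·(379)⁴/1230 = 5.67×10⁻⁸·2.063×10¹⁰/1230.

α/ε ≈ 0.951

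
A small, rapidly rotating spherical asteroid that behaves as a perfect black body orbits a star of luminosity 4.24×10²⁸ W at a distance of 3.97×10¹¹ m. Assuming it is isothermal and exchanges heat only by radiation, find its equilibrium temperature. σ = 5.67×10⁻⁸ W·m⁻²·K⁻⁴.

T ≈ 554 K

First find the stellar flux at distance d: S = L/(4πd²) = 4.24×10²⁸/(4π·(3.97×10¹¹)²) = 21410 W/m².
For an isothermal sphere, absorbed (1−a)S·πr² = emitted σ·4πr²·T⁴, so T⁴ = (1−a)S/(4σ).
T⁴ = 1.00·21410/(4·5.67×10⁻⁸) = 9.439×10¹⁰ K⁴.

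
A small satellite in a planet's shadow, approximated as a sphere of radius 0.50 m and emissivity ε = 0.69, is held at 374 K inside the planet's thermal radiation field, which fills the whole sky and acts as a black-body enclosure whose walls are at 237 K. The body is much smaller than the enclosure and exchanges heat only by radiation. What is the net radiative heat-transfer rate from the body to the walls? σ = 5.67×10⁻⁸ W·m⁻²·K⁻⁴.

For a small grey body in a large enclosure: P_net = εσA(T_body⁴ − T_wall⁴).
A = 4πr² = 3.142 m²; T_body⁴ − T_wall⁴ = 1.957×10¹⁰ − 3.155×10⁹ = 1.641×10¹⁰ K⁴.
|P_net| = 0.69·5.67×10⁻⁸·3.142·1.641×10¹⁰.

P_net ≈ 2020 W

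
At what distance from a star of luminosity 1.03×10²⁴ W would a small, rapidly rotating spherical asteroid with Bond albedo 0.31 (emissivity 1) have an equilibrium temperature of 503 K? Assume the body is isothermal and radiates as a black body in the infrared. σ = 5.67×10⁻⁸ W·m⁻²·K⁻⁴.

d ≈ 1.97×10⁹ m

For an isothermal black-emitting sphere, (1−a)S·πr² = σ·4πr²·T⁴ ⇒ S = 4σT⁴/(1−a).
S = 4·5.67×10⁻⁸·(503)⁴/0.690 = 21040 W/m².
Flux falls as S = L/(4πd²), so d = √(L/(4πS)) = √(1.03×10²⁴/(4π·21040)).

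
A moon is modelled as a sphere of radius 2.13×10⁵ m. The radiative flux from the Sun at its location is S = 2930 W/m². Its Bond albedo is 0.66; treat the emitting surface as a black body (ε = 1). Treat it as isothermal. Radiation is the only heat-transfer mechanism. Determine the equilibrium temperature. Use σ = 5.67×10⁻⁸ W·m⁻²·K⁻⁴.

At equilibrium, absorbed power = emitted power.
Absorbing cross-section = πr² = 1.425×10¹¹ m²; emitting surface = 4πr² = 5.701×10¹¹ m² (ratio 4).
(1−a)S·A_cross = εσ·A_surf·T⁴  ⇒  T⁴ = (1−a)S/(4σ).
T⁴ = 0.340·2930/(4·5.67×10⁻⁸) = 4.392×10⁹ K⁴.
T = (4.392×10⁹)^(1/4).

T ≈ 257 K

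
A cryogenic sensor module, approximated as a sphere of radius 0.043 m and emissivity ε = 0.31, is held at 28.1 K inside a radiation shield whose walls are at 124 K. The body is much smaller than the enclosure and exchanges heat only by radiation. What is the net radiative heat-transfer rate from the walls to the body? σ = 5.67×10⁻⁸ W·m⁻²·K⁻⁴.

For a small grey body in a large enclosure: P_net = εσA(T_body⁴ − T_wall⁴).
A = 4πr² = 0.02324 m²; T_body⁴ − T_wall⁴ = 6.235×10⁵ − 2.364×10⁸ = -2.358×10⁸ K⁴.
|P_net| = 0.31·5.67×10⁻⁸·0.02324·2.358×10⁸.

P_net ≈ 0.0963 W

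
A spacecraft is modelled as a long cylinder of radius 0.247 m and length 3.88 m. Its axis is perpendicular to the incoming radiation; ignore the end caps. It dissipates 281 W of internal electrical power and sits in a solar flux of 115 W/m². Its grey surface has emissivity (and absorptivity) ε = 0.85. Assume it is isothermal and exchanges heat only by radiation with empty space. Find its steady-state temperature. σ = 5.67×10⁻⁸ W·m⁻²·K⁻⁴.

T ≈ 200 K

At steady state, absorbed solar power + internal power = radiated power.
Absorbed: α·S·A_cross = 0.85·115·1.917 = 187.4 W (cross-section 2rL).
Total input = 187.4 + 281 = 468.4 W.
Radiated: εσ·A_surf·T⁴ with A_surf = 2πrL = 6.022 m².
T⁴ = 468.4/(0.85·5.67×10⁻⁸·6.022) = 1.614×10⁹ K⁴.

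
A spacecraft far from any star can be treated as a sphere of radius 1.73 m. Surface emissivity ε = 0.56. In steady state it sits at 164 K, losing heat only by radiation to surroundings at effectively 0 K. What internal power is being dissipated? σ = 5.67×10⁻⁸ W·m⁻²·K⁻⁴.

Steady state: P = εσA T⁴.
A = 4πr² = 37.61 m²; T⁴ = (164)⁴ = 7.234×10⁸ K⁴.
P = 0.56 × 5.67×10⁻⁸ × 37.61 × 7.234×10⁸.

P ≈ 864 W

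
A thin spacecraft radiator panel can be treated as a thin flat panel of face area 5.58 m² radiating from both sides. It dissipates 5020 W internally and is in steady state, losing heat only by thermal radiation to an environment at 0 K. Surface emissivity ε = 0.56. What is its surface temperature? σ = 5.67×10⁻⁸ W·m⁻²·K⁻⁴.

Steady state: internal power = radiated power, P = εσA T⁴.
Radiating area A = 2·5.58 = 11.16 m².
T⁴ = P/(εσA) = 5020/(0.56·5.67×10⁻⁸·11.16) = 1.417×10¹⁰ K⁴.
T = (1.417×10¹⁰)^(1/4).

T ≈ 345 K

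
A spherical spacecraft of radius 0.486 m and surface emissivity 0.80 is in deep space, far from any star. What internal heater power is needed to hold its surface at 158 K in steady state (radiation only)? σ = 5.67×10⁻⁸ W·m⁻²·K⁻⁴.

P ≈ 83.9 W

P = εσ·4πr²·T⁴.
4πr² = 2.968 m²; T⁴ = 6.232×10⁸ K⁴.
P = 0.80·5.67×10⁻⁸·2.968·6.232×10⁸.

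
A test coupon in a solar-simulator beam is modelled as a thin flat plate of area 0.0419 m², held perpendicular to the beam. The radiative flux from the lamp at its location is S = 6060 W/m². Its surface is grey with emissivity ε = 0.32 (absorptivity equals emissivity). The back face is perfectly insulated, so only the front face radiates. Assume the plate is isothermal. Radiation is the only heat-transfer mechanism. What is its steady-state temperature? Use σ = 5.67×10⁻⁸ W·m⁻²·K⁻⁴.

At equilibrium, absorbed power = emitted power.
Absorbing cross-section = A = 0.04190 m²; emitting surface = A = 0.04190 m² (ratio 1).
εS·A_cross = εσ·A_surf·T⁴  ⇒  T⁴ = S/(1σ)   (ε cancels).
T⁴ = 6060/(1·5.67×10⁻⁸) = 1.069×10¹¹ K⁴.
T = (1.069×10¹¹)^(1/4).

T ≈ 572 K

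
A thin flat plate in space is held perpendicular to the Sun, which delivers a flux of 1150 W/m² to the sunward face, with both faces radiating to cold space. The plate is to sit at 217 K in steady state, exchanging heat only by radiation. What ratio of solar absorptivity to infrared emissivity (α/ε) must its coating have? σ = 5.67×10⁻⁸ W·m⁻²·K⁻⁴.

α/ε ≈ 0.219

Balance: αS·A = εσ·2A·T⁴ ⇒ α/ε = 2σT⁴/S.
α/ε = 2·5.67×10⁻⁸·(217)⁴/1150 = 2·5.67×10⁻⁸·2.217×10⁹/1150.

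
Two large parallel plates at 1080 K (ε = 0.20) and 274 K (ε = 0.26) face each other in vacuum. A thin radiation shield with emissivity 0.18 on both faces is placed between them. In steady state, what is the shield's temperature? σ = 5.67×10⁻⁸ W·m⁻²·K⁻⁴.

In steady state the net flux on the hot side equals that on the cold side.
σ(T₁⁴−T_s⁴)/D₁ = σ(T_s⁴−T₂⁴)/D₂, with D₁ = 1/ε₁+1/ε_s−1 = 9.556, D₂ = 1/ε_s+1/ε₂−1 = 8.402.
Solve for T_s⁴: T_s⁴ = (D₂·T₁⁴ + D₁·T₂⁴)/(D₁+D₂) = 6.395×10¹¹ K⁴.

T_s ≈ 894 K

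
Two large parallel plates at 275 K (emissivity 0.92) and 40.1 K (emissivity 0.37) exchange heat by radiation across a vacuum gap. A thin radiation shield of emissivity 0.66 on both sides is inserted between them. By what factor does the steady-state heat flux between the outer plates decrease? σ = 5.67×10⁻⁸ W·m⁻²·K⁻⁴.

Without shield: q₀ = σΔ(T⁴)/(1/ε₁+1/ε₂−1) with denominator 2.790.
With shield the two gaps are in series; the resistances add: (1/ε₁+1/ε_s−1)+(1/ε_s+1/ε₂−1) = 1.602+3.218 = 4.820.
Heat-flux ratio q₀/q = 4.820/2.790.

factor ≈ 1.73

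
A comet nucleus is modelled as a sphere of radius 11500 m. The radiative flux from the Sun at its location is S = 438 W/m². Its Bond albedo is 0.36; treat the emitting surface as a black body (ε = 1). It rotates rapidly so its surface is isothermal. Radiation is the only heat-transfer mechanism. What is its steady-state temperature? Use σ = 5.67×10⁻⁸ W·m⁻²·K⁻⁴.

At equilibrium, absorbed power = emitted power.
Absorbing cross-section = πr² = 4.155×10⁸ m²; emitting surface = 4πr² = 1.662×10⁹ m² (ratio 4).
(1−a)S·A_cross = εσ·A_surf·T⁴  ⇒  T⁴ = (1−a)S/(4σ).
T⁴ = 0.640·438/(4·5.67×10⁻⁸) = 1.236×10⁹ K⁴.
T = (1.236×10⁹)^(1/4).

T ≈ 188 K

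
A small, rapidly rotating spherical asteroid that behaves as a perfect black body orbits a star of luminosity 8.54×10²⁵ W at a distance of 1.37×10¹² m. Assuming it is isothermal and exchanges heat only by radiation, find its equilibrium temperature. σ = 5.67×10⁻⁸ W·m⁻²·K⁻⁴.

T ≈ 63.2 K

First find the stellar flux at distance d: S = L/(4πd²) = 8.54×10²⁵/(4π·(1.37×10¹²)²) = 3.621 W/m².
For an isothermal sphere, absorbed (1−a)S·πr² = emitted σ·4πr²·T⁴, so T⁴ = (1−a)S/(4σ).
T⁴ = 1.00·3.621/(4·5.67×10⁻⁸) = 1.596×10⁷ K⁴.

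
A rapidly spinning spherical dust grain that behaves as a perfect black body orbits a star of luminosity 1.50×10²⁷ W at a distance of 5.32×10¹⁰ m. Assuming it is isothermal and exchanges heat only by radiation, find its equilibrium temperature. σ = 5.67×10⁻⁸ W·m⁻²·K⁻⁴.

T ≈ 657 K

First find the stellar flux at distance d: S = L/(4πd²) = 1.50×10²⁷/(4π·(5.32×10¹⁰)²) = 42180 W/m².
For an isothermal sphere, absorbed (1−a)S·πr² = emitted σ·4πr²·T⁴, so T⁴ = (1−a)S/(4σ).
T⁴ = 1.00·42180/(4·5.67×10⁻⁸) = 1.860×10¹¹ K⁴.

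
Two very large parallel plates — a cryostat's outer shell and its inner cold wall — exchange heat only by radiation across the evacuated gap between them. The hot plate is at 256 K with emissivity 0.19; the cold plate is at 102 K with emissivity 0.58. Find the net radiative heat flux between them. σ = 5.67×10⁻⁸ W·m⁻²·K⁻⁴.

q ≈ 39.6 W/m²

For two infinite grey parallel plates, q = σ(T₁⁴ − T₂⁴)/(1/ε₁ + 1/ε₂ − 1).
T₁⁴ − T₂⁴ = 4.295×10⁹ − 1.082×10⁸ = 4.187×10⁹ K⁴.
1/ε₁ + 1/ε₂ − 1 = 5.263 + 1.724 − 1 = 5.987.
q = 5.67×10⁻⁸ × 4.187×10⁹ / 5.987.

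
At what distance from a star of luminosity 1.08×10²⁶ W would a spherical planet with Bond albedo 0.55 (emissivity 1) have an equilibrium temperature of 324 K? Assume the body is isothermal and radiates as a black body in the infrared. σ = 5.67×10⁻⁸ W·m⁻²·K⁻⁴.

For an isothermal black-emitting sphere, (1−a)S·πr² = σ·4πr²·T⁴ ⇒ S = 4σT⁴/(1−a).
S = 4·5.67×10⁻⁸·(324)⁴/0.450 = 5554 W/m².
Flux falls as S = L/(4πd²), so d = √(L/(4πS)) = √(1.08×10²⁶/(4π·5554)).

d ≈ 3.93×10¹⁰ m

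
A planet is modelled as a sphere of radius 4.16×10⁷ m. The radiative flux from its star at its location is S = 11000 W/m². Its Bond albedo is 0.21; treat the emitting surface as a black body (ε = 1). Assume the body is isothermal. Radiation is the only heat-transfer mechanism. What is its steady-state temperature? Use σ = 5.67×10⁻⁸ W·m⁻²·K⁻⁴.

T ≈ 442 K

At equilibrium, absorbed power = emitted power.
Absorbing cross-section = πr² = 5.437×10¹⁵ m²; emitting surface = 4πr² = 2.175×10¹⁶ m² (ratio 4).
(1−a)S·A_cross = εσ·A_surf·T⁴  ⇒  T⁴ = (1−a)S/(4σ).
T⁴ = 0.790·11000/(4·5.67×10⁻⁸) = 3.832×10¹⁰ K⁴.
T = (3.832×10¹⁰)^(1/4).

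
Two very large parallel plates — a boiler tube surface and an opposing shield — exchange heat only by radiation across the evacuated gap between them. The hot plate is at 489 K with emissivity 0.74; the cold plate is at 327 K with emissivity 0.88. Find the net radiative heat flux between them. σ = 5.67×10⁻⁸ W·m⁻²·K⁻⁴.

q ≈ 1740 W/m²

For two infinite grey parallel plates, q = σ(T₁⁴ − T₂⁴)/(1/ε₁ + 1/ε₂ − 1).
T₁⁴ − T₂⁴ = 5.718×10¹⁰ − 1.143×10¹⁰ = 4.575×10¹⁰ K⁴.
1/ε₁ + 1/ε₂ − 1 = 1.351 + 1.136 − 1 = 1.488.
q = 5.67×10⁻⁸ × 4.575×10¹⁰ / 1.488.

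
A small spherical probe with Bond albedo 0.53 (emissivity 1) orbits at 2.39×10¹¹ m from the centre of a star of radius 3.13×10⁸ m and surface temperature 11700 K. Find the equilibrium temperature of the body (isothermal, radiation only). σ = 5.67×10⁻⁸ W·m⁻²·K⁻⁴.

The star's surface emits σT_*⁴; at distance d the flux is S = σT_*⁴(R_*/d)².
S = 5.67×10⁻⁸·(11700)⁴·(3.13×10⁸/2.39×10¹¹)² = 1822 W/m².
For an isothermal sphere T⁴ = (1−a)S/(4σ) = 3.776×10⁹ K⁴.

T ≈ 248 K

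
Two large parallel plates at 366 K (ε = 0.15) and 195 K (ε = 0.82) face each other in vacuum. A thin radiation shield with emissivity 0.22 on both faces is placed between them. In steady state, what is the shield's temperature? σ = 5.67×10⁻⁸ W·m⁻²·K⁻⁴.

T_s ≈ 286 K

In steady state the net flux on the hot side equals that on the cold side.
σ(T₁⁴−T_s⁴)/D₁ = σ(T_s⁴−T₂⁴)/D₂, with D₁ = 1/ε₁+1/ε_s−1 = 10.21, D₂ = 1/ε_s+1/ε₂−1 = 4.765.
Solve for T_s⁴: T_s⁴ = (D₂·T₁⁴ + D₁·T₂⁴)/(D₁+D₂) = 6.695×10⁹ K⁴.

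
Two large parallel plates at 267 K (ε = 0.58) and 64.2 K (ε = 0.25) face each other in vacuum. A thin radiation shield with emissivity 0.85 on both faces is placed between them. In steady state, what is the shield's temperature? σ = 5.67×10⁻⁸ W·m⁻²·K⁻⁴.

T_s ≈ 243 K

In steady state the net flux on the hot side equals that on the cold side.
σ(T₁⁴−T_s⁴)/D₁ = σ(T_s⁴−T₂⁴)/D₂, with D₁ = 1/ε₁+1/ε_s−1 = 1.901, D₂ = 1/ε_s+1/ε₂−1 = 4.176.
Solve for T_s⁴: T_s⁴ = (D₂·T₁⁴ + D₁·T₂⁴)/(D₁+D₂) = 3.498×10⁹ K⁴.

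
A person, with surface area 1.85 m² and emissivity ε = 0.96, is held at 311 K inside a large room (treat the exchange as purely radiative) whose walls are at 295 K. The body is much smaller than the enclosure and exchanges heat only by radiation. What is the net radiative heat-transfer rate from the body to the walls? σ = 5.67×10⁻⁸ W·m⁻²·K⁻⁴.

P_net ≈ 179 W

For a small grey body in a large enclosure: P_net = εσA(T_body⁴ − T_wall⁴).
A = 1.85 m²; T_body⁴ − T_wall⁴ = 9.355×10⁹ − 7.573×10⁹ = 1.782×10⁹ K⁴.
|P_net| = 0.96·5.67×10⁻⁸·1.850·1.782×10⁹.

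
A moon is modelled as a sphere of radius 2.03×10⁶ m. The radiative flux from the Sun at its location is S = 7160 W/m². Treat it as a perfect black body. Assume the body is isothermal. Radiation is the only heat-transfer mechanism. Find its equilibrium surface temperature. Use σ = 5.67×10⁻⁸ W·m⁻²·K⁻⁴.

At equilibrium, absorbed power = emitted power.
Absorbing cross-section = πr² = 1.295×10¹³ m²; emitting surface = 4πr² = 5.178×10¹³ m² (ratio 4).
S·A_cross = εσ·A_surf·T⁴  ⇒  T⁴ = S/(4σ).
T⁴ = 1.00·7160/(4·5.67×10⁻⁸) = 3.157×10¹⁰ K⁴.
T = (3.157×10¹⁰)^(1/4).

T ≈ 422 K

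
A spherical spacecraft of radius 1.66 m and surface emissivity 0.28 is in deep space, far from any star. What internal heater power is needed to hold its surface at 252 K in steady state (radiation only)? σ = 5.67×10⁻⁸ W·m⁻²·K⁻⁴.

P ≈ 2220 W

P = εσ·4πr²·T⁴.
4πr² = 34.63 m²; T⁴ = 4.033×10⁹ K⁴.
P = 0.28·5.67×10⁻⁸·34.63·4.033×10⁹.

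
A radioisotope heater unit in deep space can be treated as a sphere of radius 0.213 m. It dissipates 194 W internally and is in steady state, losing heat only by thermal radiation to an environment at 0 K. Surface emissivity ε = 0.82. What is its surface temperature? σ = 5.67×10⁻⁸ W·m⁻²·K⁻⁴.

T ≈ 292 K

Steady state: internal power = radiated power, P = εσA T⁴.
Radiating area A = 4πr² = 0.5701 m².
T⁴ = P/(εσA) = 194/(0.82·5.67×10⁻⁸·0.5701) = 7.319×10⁹ K⁴.
T = (7.319×10⁹)^(1/4).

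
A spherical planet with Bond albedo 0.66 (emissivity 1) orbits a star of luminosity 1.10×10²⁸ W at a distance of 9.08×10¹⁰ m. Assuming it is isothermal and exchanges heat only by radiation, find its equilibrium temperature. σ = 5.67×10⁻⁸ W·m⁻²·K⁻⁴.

T ≈ 632 K

First find the stellar flux at distance d: S = L/(4πd²) = 1.10×10²⁸/(4π·(9.08×10¹⁰)²) = 1.062×10⁵ W/m².
For an isothermal sphere, absorbed (1−a)S·πr² = emitted σ·4πr²·T⁴, so T⁴ = (1−a)S/(4σ).
T⁴ = 0.340·1.062×10⁵/(4·5.67×10⁻⁸) = 1.592×10¹¹ K⁴.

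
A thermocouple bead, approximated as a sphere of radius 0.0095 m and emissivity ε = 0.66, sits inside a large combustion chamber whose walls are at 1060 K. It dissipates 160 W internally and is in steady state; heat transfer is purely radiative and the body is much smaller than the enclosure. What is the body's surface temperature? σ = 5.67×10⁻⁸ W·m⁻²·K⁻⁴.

T ≈ 1500 K

For a small grey body in a large enclosure, net radiated power = εσA(T⁴ − T_w⁴).
Steady state: P = εσA(T⁴ − T_w⁴) with A = 4πr² = 0.001134 m².
T⁴ = P/(εσA) + T_w⁴ = 160/(0.66·5.67×10⁻⁸·0.001134) + (1060)⁴
    = 3.770×10¹² + 1.262×10¹² = 5.032×10¹² K⁴.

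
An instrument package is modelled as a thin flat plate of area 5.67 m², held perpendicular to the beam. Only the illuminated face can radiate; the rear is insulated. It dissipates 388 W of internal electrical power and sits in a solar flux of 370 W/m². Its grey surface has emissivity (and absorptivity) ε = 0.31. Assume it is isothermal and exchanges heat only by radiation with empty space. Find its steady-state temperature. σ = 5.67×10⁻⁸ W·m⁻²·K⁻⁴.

At steady state, absorbed solar power + internal power = radiated power.
Absorbed: α·S·A_cross = 0.31·370·5.670 = 650.3 W (cross-section A).
Total input = 650.3 + 388 = 1038 W.
Radiated: εσ·A_surf·T⁴ with A_surf = A = 5.670 m².
T⁴ = 1038/(0.31·5.67×10⁻⁸·5.670) = 1.042×10¹⁰ K⁴.

T ≈ 319 K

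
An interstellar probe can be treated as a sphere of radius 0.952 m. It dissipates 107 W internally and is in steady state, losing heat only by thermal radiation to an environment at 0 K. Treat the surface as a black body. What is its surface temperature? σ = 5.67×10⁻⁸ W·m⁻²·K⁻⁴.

Steady state: internal power = radiated power, P = εσA T⁴.
Radiating area A = 4πr² = 11.39 m².
T⁴ = P/(εσA) = 107/(1.0·5.67×10⁻⁸·11.39) = 1.657×10⁸ K⁴.
T = (1.657×10⁸)^(1/4).

T ≈ 113 K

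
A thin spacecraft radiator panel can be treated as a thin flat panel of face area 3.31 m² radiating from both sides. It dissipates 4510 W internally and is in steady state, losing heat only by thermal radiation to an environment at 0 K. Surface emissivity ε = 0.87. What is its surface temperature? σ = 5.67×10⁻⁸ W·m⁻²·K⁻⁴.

T ≈ 343 K

Steady state: internal power = radiated power, P = εσA T⁴.
Radiating area A = 2·3.31 = 6.620 m².
T⁴ = P/(εσA) = 4510/(0.87·5.67×10⁻⁸·6.620) = 1.381×10¹⁰ K⁴.
T = (1.381×10¹⁰)^(1/4).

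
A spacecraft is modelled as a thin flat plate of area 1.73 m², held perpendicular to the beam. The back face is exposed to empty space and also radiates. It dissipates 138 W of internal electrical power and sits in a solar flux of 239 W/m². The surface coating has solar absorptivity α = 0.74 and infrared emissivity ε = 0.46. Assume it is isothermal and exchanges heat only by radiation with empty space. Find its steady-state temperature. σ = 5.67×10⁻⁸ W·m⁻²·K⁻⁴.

T ≈ 265 K

At steady state, absorbed solar power + internal power = radiated power.
Absorbed: α·S·A_cross = 0.74·239·1.730 = 306.0 W (cross-section A).
Total input = 306.0 + 138 = 444.0 W.
Radiated: εσ·A_surf·T⁴ with A_surf = 2A = 3.460 m².
T⁴ = 444.0/(0.46·5.67×10⁻⁸·3.460) = 4.920×10⁹ K⁴.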